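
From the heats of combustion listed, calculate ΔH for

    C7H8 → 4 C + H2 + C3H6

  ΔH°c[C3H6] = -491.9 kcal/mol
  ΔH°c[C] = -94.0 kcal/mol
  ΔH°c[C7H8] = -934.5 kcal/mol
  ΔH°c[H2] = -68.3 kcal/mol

Using ΔH = Σ nΔHc°(reactants) − Σ nΔHc°(products):
= [1·(-934.5)] − [4·(-94.0) + 1·(-68.3) + 1·(-491.9)]
= 1.7 kcal/mol

ΔH = 1.7 kcal/mol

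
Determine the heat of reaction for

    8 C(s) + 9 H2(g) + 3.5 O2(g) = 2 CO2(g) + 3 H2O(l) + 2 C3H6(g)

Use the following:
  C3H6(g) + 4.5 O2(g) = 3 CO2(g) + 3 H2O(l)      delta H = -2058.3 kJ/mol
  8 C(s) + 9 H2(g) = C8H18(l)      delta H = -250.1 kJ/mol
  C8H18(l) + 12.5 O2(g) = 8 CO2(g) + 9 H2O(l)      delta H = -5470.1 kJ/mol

equation 1 reversed and × 2: (-2)·(-2058.3) = +4116.6 kJ/mol
equation 2 as written: -250.1 kJ/mol
equation 3 as written: -5470.1 kJ/mol
delta H = (+4116.6) + (-250.1) + (-5470.1) = -1603.6 kJ/mol

delta H = -1603.6 kJ/mol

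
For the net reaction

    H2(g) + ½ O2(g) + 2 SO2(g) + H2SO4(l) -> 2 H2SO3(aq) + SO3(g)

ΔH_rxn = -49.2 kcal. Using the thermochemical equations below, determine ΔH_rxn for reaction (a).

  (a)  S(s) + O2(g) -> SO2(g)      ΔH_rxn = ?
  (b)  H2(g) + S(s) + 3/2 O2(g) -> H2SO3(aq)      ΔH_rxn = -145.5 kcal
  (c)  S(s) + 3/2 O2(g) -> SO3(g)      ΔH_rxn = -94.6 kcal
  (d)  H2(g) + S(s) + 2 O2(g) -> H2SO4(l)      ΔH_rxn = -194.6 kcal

ΔH_rxn = -70.9 kcal

(a) reversed and × 2 (reverse to put SO2(g) on the reactant side; scale by 2 for the 2 SO2(g)): contributes −2·x
(b) × 2 (scale by 2 for the 2 H2SO3(aq)): (2)·(-145.5) = -291.0 kcal
(c) as written (SO3(g) already on the product side): -94.6 kcal
(d) reversed (H2SO4(l) must end up as a reactant): +194.6 kcal
-49.2 = (-291.0) + (-94.6) + (+194.6) − 2·x
x = (-49.2 − (-191.0)) / (-2) = -70.9 kcal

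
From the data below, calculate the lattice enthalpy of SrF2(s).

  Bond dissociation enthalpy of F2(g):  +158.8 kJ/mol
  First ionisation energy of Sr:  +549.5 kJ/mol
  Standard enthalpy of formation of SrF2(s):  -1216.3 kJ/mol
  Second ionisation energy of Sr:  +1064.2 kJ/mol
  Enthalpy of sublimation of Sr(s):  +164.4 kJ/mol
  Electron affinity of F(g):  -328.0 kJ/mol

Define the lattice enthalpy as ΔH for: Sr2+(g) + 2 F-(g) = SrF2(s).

ΔHf° = 1·ΔHsub + 1·(ΣIE) + 1·D(F2) + 2·EA + U
-1216.3 = 1·(+164.4) + 1·(+1613.7) + 1·(+158.8) + 2·(-328.0) + U
U = -1216.3 − (+1280.9) = -2497.2 kJ/mol

U = -2497.2 kJ/mol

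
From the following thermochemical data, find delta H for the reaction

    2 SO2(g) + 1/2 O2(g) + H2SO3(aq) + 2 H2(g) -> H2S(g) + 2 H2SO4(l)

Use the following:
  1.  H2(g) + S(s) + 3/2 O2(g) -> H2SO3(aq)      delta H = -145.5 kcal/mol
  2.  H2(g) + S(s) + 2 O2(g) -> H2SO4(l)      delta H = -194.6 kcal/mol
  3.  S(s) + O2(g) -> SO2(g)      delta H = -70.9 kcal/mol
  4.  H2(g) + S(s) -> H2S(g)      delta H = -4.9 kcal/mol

eq. 1 reversed (reverse to put H2SO3(aq) on the reactant side): +145.5 kcal/mol
eq. 2 × 2 (×2 to match 2 H2SO4(l) in the target): (2)·(-194.6) = -389.2 kcal/mol
eq. 3 reversed and × 2 (reverse to put SO2(g) on the reactant side; ×2 to match 2 SO2(g) in the target): (-2)·(-70.9) = +141.8 kcal/mol
eq. 4 as written (H2S(g) already on the product side): -4.9 kcal/mol
Combining the equations, delta H = (-1)·(-145.5) + (2)·(-194.6) + (-2)·(-70.9) + (1)·(-4.9) = -106.8 kcal/mol

delta H = -106.8 kcal/mol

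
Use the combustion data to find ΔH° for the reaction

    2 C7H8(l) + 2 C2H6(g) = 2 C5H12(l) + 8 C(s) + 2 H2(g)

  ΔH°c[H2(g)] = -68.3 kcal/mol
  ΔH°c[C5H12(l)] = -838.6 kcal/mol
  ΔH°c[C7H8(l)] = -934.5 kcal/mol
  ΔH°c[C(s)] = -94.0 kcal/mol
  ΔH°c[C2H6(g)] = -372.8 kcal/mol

ΔH° = -48.8 kcal/mol

With combustion enthalpies, reactants minus products:
= [2·(-934.5) + 2·(-372.8)] − [2·(-838.6) + 8·(-94.0) + 2·(-68.3)]
= -48.8 kcal/mol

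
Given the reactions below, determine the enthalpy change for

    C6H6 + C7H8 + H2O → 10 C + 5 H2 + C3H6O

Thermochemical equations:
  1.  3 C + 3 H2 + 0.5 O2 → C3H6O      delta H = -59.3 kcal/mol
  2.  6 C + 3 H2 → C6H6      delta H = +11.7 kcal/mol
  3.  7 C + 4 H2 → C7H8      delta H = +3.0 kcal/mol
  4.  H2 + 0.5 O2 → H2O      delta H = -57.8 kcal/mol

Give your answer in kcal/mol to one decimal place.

eq. 1 as written (C3H6O already on the product side): -59.3 kcal/mol
eq. 2 reversed (C6H6 must end up as a reactant): -11.7 kcal/mol
eq. 3 reversed (reverse to put C7H8 on the reactant side): -3.0 kcal/mol
eq. 4 reversed (reverse to put H2O on the reactant side): +57.8 kcal/mol
delta H = (1)·(-59.3) + (-1)·(+11.7) + (-1)·(+3.0) + (-1)·(-57.8) = -16.2 kcal/mol

delta H = -16.2 kcal/mol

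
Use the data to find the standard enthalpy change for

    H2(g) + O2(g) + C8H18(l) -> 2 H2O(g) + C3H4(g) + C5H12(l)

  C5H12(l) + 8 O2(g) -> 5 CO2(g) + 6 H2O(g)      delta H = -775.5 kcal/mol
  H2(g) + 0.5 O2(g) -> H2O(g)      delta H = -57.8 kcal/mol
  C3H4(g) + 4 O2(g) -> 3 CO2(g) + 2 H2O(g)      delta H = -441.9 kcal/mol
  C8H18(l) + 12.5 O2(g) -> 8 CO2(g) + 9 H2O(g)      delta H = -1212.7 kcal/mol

equation 1 reversed: +775.5 kcal/mol
equation 2 as written: -57.8 kcal/mol
equation 3 reversed: +441.9 kcal/mol
equation 4 as written: -1212.7 kcal/mol
By Hess's law, delta H = (+775.5) + (-57.8) + (+441.9) + (-1212.7) = -53.1 kcal/mol

delta H = -53.1 kcal/mol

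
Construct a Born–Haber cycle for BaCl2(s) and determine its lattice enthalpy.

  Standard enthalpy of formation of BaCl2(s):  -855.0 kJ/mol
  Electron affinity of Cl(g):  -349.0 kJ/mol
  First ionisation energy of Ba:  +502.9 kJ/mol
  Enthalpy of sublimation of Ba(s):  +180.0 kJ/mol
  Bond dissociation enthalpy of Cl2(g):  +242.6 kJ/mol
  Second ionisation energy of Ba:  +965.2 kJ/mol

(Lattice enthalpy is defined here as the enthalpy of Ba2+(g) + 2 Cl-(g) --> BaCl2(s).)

U = -2047.7 kJ/mol

ΔHf° = 1·ΔHsub + 1·(ΣIE) + 1·D(Cl2) + 2·EA + U
-855.0 = 1·(+180.0) + 1·(+1468.1) + 1·(+242.6) + 2·(-349.0) + U
U = -855.0 − (+1192.7) = -2047.7 kJ/mol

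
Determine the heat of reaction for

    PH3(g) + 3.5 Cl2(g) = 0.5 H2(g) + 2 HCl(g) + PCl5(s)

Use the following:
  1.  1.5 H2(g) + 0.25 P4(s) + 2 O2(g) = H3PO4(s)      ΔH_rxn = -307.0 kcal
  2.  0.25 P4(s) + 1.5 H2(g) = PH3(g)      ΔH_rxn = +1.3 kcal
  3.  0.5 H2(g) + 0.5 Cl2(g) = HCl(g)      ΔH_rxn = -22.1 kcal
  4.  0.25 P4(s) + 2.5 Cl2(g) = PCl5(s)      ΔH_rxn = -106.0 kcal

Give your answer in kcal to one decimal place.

ΔH_rxn = -151.5 kcal

eq. 1: not needed.
eq. 2 reversed: -1.3 kcal
eq. 3 × 2: (2)·(-22.1) = -44.2 kcal
eq. 4 as written: -106.0 kcal
Summing the manipulated equations, ΔH_rxn = (-1.3) + (-44.2) + (-106.0) = -151.5 kcal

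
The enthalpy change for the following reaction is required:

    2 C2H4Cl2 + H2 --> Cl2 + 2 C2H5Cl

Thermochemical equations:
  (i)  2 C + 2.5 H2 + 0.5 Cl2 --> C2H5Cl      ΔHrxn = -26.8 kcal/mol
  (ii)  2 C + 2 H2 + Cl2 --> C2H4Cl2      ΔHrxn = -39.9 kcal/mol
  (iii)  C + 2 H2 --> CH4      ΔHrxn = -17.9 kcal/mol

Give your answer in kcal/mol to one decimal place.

ΔHrxn = 26.2 kcal/mol

(i) × 2 (×2 to match 2 C2H5Cl in the target): (2)·(-26.8) = -53.6 kcal/mol
(ii) reversed and × 2 (reverse to put C2H4Cl2 on the reactant side; ×2 to match 2 C2H4Cl2 in the target): (-2)·(-39.9) = +79.8 kcal/mol
(iii): not needed (CH4 appears nowhere else).
By Hess's law, ΔHrxn = (2)·(-26.8) + (-2)·(-39.9) = 26.2 kcal/mol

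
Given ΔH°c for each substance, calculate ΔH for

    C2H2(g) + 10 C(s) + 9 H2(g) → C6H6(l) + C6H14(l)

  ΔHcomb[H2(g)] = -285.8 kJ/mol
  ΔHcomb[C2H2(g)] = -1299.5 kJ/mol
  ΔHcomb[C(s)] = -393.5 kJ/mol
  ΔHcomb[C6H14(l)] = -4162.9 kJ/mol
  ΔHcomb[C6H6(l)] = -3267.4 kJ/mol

ΔH = -376.4 kJ/mol

With combustion enthalpies, reactants minus products:
= [1·(-1299.5) + 10·(-393.5) + 9·(-285.8)] − [1·(-3267.4) + 1·(-4162.9)]
= -376.4 kJ/mol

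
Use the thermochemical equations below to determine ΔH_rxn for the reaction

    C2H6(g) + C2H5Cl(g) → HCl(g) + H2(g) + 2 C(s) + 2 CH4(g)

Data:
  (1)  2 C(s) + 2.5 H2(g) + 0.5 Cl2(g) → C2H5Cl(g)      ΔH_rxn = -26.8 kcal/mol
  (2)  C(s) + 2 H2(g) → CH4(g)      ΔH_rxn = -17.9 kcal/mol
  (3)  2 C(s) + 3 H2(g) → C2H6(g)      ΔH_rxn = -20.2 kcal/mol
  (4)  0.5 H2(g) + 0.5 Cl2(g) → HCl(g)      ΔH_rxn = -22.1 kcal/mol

(1) reversed (C2H5Cl(g) must end up as a reactant): +26.8 kcal/mol
(2) × 2 (scale by 2 for the 2 CH4(g)): (2)·(-17.9) = -35.8 kcal/mol
(3) reversed (C2H6(g) must end up as a reactant): +20.2 kcal/mol
(4) as written (HCl(g) already on the product side): -22.1 kcal/mol
Summing the manipulated equations, ΔH_rxn = (+26.8) + (-35.8) + (+20.2) + (-22.1) = -10.9 kcal/mol

ΔH_rxn = -10.9 kcal/mol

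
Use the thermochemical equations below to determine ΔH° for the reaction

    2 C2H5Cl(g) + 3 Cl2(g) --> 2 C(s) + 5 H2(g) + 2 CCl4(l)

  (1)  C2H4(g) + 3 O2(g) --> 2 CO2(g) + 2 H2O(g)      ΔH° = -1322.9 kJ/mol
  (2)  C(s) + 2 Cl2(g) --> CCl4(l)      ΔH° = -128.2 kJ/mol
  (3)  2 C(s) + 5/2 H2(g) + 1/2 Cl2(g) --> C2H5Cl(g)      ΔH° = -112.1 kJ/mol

ΔH° = -32.2 kJ/mol

(1): not needed.
(2) × 2: (2)·(-128.2) = -256.4 kJ/mol
(3) reversed and × 2: (-2)·(-112.1) = +224.2 kJ/mol
Since enthalpy is a state function, ΔH° = (2)·(-128.2) + (-2)·(-112.1) = -32.2 kJ/mol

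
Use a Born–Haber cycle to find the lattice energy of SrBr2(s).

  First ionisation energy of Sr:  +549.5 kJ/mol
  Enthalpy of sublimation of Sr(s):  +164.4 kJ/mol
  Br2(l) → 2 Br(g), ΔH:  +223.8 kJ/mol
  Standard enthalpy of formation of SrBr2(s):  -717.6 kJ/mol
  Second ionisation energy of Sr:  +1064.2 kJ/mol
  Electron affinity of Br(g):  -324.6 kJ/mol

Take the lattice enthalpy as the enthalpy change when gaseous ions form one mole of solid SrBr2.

U = -2070.3 kJ/mol

ΔHf° = 1·ΔHsub + 1·(ΣIE) + 1·D(Br2) + 2·EA + U
-717.6 = 1·(+164.4) + 1·(+1613.7) + 1·(+223.8) + 2·(-324.6) + U
U = -717.6 − (+1352.7) = -2070.3 kJ/mol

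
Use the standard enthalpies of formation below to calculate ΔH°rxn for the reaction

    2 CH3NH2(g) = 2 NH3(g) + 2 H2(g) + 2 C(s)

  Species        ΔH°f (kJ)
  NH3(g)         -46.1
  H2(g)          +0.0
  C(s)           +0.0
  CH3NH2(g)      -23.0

Products: 2·(-46.1) + 2·(+0.0) + 2·(+0.0) = -92.2
Reactants: 2·(-23.0) = -46.0
ΔH°rxn = (-92.2) − (-46.0) = -46.2 kJ

ΔH°rxn = -46.2 kJ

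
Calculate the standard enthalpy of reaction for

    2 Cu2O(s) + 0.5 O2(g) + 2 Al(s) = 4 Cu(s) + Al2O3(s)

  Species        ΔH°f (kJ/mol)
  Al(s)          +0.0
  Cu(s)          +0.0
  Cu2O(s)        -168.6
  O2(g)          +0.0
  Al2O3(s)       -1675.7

Products: 4·(+0.0) + 1·(-1675.7) = -1675.7
Reactants: 2·(-168.6) + 1/2·(+0.0) + 2·(+0.0) = -337.2
ΔH_rxn = (-1675.7) − (-337.2) = -1338.5 kJ/mol

ΔH_rxn = -1338.5 kJ/mol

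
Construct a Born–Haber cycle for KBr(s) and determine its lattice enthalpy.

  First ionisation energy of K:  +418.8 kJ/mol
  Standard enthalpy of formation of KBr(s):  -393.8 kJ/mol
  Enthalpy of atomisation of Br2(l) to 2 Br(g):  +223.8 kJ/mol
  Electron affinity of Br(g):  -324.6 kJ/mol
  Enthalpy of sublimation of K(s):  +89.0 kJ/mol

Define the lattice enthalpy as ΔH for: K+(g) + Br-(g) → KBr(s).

ΔHf° = 1·ΔHsub + 1·(ΣIE) + 1/2·D(Br2) + 1·EA + U
-393.8 = 1·(+89.0) + 1·(+418.8) + 1/2·(+223.8) + 1·(-324.6) + U
U = -393.8 − (+295.1) = -688.9 kJ/mol

U = -688.9 kJ/mol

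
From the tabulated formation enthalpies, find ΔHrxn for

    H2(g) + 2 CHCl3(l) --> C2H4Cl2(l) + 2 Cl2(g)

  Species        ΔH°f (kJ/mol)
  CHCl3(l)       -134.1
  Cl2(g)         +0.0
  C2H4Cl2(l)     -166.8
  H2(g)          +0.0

ΔHrxn = 101.4 kJ/mol

Products: 1·(-166.8) + 2·(+0.0) = -166.8
Reactants: 1·(+0.0) + 2·(-134.1) = -268.2
ΔHrxn = (-166.8) − (-268.2) = 101.4 kJ/mol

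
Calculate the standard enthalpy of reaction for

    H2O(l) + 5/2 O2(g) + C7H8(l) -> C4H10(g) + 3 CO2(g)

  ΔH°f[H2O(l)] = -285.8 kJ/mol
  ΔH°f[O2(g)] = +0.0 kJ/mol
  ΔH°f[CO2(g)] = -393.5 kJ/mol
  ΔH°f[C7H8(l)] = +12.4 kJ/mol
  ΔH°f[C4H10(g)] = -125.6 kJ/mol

ΔHrxn = -1032.7 kJ/mol

ΔH°rxn = Σ nΔHf°(products) − Σ nΔHf°(reactants).
Products: 1·(-125.6) + 3·(-393.5) = -1306.1
Reactants: 1·(-285.8) + 5/2·(+0.0) + 1·(+12.4) = -273.4
ΔHrxn = (-1306.1) − (-273.4) = -1032.7 kJ/mol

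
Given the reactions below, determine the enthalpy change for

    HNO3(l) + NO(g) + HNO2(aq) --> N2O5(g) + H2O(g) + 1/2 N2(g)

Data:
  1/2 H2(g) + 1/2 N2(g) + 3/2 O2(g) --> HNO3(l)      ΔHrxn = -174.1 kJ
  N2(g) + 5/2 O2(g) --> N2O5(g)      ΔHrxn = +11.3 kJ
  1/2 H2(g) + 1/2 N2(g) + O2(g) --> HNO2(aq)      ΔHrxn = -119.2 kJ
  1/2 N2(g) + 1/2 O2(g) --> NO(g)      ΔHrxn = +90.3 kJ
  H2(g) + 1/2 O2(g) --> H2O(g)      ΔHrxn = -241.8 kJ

equation 1 reversed (HNO3(l) must end up as a reactant): +174.1 kJ
equation 2 as written (N2O5(g) already on the product side): +11.3 kJ
equation 3 reversed (HNO2(aq) must end up as a reactant): +119.2 kJ
equation 4 reversed (NO(g) must end up as a reactant): -90.3 kJ
equation 5 as written (H2O(g) already on the product side): -241.8 kJ
Combining the equations, ΔHrxn = (+174.1) + (+11.3) + (+119.2) + (-90.3) + (-241.8) = -27.5 kJ

ΔHrxn = -27.5 kJ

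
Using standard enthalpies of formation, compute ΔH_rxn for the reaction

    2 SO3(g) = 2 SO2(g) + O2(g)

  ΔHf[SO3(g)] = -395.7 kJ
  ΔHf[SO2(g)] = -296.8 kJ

ΔH_rxn = 197.8 kJ

Products: 2·(-296.8) + 1·(+0.0) = -593.6
Reactants: 2·(-395.7) = -791.4
ΔH_rxn = (-593.6) − (-791.4) = 197.8 kJ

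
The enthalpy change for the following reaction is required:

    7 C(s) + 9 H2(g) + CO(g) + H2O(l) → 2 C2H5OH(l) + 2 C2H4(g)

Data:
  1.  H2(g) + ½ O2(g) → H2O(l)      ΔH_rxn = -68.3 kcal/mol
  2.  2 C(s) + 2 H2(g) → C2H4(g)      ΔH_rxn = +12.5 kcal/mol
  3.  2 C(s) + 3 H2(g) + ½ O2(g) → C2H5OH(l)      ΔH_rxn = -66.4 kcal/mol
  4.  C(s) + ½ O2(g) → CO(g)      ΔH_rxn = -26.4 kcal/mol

eq. 1 reversed (H2O(l) must end up as a reactant): +68.3 kcal/mol
eq. 2 × 2 (×2 to match 2 C2H4(g) in the target): (2)·(+12.5) = +25.0 kcal/mol
eq. 3 × 2 (×2 to match 2 C2H5OH(l) in the target): (2)·(-66.4) = -132.8 kcal/mol
eq. 4 reversed (reverse to put CO(g) on the reactant side): +26.4 kcal/mol
ΔH_rxn = (-1)·(-68.3) + (2)·(+12.5) + (2)·(-66.4) + (-1)·(-26.4) = -13.1 kcal/mol

ΔH_rxn = -13.1 kcal/mol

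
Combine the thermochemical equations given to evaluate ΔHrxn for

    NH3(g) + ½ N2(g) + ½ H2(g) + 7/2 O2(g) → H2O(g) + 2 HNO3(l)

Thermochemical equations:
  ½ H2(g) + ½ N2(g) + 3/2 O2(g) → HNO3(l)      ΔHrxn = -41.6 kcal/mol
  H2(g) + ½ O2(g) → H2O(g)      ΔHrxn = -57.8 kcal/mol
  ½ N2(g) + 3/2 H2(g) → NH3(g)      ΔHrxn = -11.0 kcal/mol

ΔHrxn = -130.0 kcal/mol

equation 1 × 2 (scale by 2 for the 2 HNO3(l)): (2)·(-41.6) = -83.2 kcal/mol
equation 2 as written (H2O(g) already on the product side): -57.8 kcal/mol
equation 3 reversed (NH3(g) must end up as a reactant): +11.0 kcal/mol
ΔHrxn = (-83.2) + (-57.8) + (+11.0) = -130.0 kcal/mol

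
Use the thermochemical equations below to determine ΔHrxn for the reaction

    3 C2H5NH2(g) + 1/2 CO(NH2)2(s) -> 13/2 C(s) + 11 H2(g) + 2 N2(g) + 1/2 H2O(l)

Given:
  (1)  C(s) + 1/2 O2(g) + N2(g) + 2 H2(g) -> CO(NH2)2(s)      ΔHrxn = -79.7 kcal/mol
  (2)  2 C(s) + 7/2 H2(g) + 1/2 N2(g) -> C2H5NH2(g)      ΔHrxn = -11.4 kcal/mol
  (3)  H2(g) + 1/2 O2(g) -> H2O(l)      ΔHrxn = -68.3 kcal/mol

(1) reversed and × 1/2 (CO(NH2)2(s) must end up as a reactant; ×1/2 to match 1/2 CO(NH2)2(s) in the target): (-1/2)·(-79.7) = +39.85 kcal/mol
(2) reversed and × 3 (C2H5NH2(g) must end up as a reactant; ×3 to match 3 C2H5NH2(g) in the target): (-3)·(-11.4) = +34.2 kcal/mol
(3) × 1/2 (×1/2 to match 1/2 H2O(l) in the target): (1/2)·(-68.3) = -34.15 kcal/mol
ΔHrxn = (-1/2)·(-79.7) + (-3)·(-11.4) + (1/2)·(-68.3) = 39.9 kcal/mol

ΔHrxn = 39.9 kcal/mol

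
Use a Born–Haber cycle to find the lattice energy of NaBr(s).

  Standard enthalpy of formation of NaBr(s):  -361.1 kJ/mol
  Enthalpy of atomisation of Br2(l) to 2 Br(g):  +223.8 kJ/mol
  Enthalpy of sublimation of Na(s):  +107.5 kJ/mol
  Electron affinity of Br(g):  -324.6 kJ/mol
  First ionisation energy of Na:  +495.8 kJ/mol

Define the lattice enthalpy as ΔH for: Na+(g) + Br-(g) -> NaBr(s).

ΔHf° = 1·ΔHsub + 1·(ΣIE) + 1/2·D(Br2) + 1·EA + U
-361.1 = 1·(+107.5) + 1·(+495.8) + 1/2·(+223.8) + 1·(-324.6) + U
U = -361.1 − (+390.6) = -751.7 kJ/mol

U = -751.7 kJ/mol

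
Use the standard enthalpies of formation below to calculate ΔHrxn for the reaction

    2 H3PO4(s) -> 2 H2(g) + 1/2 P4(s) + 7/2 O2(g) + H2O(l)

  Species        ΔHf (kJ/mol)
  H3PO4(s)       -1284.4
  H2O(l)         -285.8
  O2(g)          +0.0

Products: 2·(+0.0) + 1/2·(+0.0) + 7/2·(+0.0) + 1·(-285.8) = -285.8
Reactants: 2·(-1284.4) = -2568.8
ΔHrxn = (-285.8) − (-2568.8) = 2283.0 kJ/mol

ΔHrxn = 2283.0 kJ/mol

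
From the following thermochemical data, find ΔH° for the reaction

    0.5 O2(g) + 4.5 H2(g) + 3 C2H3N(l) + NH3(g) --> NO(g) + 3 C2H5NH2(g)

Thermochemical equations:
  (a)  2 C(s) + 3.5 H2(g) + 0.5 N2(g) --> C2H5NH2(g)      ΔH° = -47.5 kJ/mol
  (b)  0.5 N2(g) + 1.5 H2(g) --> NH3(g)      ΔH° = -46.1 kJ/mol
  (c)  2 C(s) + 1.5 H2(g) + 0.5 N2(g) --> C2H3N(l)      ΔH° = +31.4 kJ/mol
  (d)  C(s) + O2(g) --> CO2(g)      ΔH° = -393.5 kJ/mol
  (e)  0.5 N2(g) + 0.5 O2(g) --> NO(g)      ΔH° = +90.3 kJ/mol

(a) × 3: (3)·(-47.5) = -142.5 kJ/mol
(b) reversed: +46.1 kJ/mol
(c) reversed and × 3: (-3)·(+31.4) = -94.2 kJ/mol
(d): not needed.
(e) as written: +90.3 kJ/mol
Since enthalpy is a state function, ΔH° = (3)·(-47.5) + (-1)·(-46.1) + (-3)·(+31.4) + (1)·(+90.3) = -100.3 kJ/mol

ΔH° = -100.3 kJ/mol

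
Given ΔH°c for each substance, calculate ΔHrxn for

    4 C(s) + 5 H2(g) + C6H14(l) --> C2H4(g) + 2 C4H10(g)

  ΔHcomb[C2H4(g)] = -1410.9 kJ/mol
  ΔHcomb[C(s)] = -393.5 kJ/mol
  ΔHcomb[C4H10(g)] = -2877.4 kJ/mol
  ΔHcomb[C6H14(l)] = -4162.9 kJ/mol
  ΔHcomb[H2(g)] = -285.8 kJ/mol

With combustion enthalpies, reactants minus products:
= [4·(-393.5) + 5·(-285.8) + 1·(-4162.9)] − [1·(-1410.9) + 2·(-2877.4)]
= -0.2 kJ/mol

ΔHrxn = -0.2 kJ/mol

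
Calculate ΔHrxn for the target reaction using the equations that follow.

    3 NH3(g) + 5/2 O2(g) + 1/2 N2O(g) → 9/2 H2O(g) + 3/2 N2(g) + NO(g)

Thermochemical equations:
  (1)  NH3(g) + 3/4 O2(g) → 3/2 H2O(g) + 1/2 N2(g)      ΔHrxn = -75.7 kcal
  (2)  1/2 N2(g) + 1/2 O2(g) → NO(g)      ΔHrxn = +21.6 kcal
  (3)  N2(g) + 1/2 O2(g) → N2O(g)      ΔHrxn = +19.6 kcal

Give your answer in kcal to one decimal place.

(1) × 3: (3)·(-75.7) = -227.1 kcal
(2) as written: +21.6 kcal
(3) reversed and × 1/2: (-1/2)·(+19.6) = -9.8 kcal
ΔHrxn = (-227.1) + (+21.6) + (-9.8) = -215.3 kcal

ΔHrxn = -215.3 kcal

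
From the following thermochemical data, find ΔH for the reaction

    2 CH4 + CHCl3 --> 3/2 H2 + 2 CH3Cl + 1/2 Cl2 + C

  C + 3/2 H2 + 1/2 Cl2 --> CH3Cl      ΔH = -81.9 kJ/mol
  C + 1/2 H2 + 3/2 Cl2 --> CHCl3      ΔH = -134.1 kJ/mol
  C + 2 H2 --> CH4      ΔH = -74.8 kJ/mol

ΔH = 119.9 kJ/mol

equation 1 × 2 (×2 to match 2 CH3Cl in the target): (2)·(-81.9) = -163.8 kJ/mol
equation 2 reversed (CHCl3 must end up as a reactant): +134.1 kJ/mol
equation 3 reversed and × 2 (CH4 must end up as a reactant; scale by 2 for the 2 CH4): (-2)·(-74.8) = +149.6 kJ/mol
Summing the manipulated equations, ΔH = (2)·(-81.9) + (-1)·(-134.1) + (-2)·(-74.8) = 119.9 kJ/mol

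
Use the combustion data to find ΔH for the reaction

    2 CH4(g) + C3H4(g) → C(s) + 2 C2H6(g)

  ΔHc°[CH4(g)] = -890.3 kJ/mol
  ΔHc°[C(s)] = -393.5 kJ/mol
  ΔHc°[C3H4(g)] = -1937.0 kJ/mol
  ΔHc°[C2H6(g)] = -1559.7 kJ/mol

Using ΔH = Σ nΔHc°(reactants) − Σ nΔHc°(products):
= [2·(-890.3) + 1·(-1937.0)] − [1·(-393.5) + 2·(-1559.7)]
= -204.7 kJ/mol

ΔH = -204.7 kJ/mol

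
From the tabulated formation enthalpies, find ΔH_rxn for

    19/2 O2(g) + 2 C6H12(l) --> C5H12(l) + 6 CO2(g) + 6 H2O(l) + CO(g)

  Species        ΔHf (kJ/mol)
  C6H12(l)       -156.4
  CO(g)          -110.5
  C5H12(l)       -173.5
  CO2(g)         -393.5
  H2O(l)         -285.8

ΔH_rxn = -4047.0 kJ/mol

Products: 1·(-173.5) + 6·(-393.5) + 6·(-285.8) + 1·(-110.5) = -4359.8
Reactants: 19/2·(+0.0) + 2·(-156.4) = -312.8
ΔH_rxn = (-4359.8) − (-312.8) = -4047.0 kJ/mol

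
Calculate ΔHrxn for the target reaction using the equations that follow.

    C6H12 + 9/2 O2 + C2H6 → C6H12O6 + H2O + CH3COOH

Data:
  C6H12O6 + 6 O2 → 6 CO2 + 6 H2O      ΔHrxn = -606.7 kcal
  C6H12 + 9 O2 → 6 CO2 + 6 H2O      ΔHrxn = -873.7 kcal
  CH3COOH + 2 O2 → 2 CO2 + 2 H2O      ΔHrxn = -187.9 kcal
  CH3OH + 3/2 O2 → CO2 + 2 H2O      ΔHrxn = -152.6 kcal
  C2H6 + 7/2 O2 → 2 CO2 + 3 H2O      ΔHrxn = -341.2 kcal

ΔHrxn = -420.3 kcal

equation 1 reversed (C6H12O6 must end up as a product): +606.7 kcal
equation 2 as written (C6H12 already on the reactant side): -873.7 kcal
equation 3 reversed (reverse to put CH3COOH on the product side): +187.9 kcal
equation 4: not needed (CH3OH appears nowhere else).
equation 5 as written (C2H6 already on the reactant side): -341.2 kcal
ΔHrxn = (-1)·(-606.7) + (1)·(-873.7) + (-1)·(-187.9) + (1)·(-341.2) = -420.3 kcal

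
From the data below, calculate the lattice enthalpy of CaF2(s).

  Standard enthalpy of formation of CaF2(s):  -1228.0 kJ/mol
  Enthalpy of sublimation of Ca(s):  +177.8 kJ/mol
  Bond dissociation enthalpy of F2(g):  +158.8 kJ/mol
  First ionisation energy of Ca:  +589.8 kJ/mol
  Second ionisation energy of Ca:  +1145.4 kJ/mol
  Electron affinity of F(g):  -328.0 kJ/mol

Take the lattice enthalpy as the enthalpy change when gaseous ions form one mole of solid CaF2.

U = -2643.8 kJ/mol

ΔHf° = 1·ΔHsub + 1·(ΣIE) + 1·D(F2) + 2·EA + U
-1228.0 = 1·(+177.8) + 1·(+1735.2) + 1·(+158.8) + 2·(-328.0) + U
U = -1228.0 − (+1415.8) = -2643.8 kJ/mol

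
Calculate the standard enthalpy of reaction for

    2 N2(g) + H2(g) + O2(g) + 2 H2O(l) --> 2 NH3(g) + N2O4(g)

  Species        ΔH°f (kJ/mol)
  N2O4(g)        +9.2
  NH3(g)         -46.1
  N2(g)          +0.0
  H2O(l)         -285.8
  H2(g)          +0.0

ΔHrxn = 488.6 kJ/mol

Products: 2·(-46.1) + 1·(+9.2) = -83.0
Reactants: 2·(+0.0) + 1·(+0.0) + 1·(+0.0) + 2·(-285.8) = -571.6
ΔHrxn = (-83.0) − (-571.6) = 488.6 kJ/mol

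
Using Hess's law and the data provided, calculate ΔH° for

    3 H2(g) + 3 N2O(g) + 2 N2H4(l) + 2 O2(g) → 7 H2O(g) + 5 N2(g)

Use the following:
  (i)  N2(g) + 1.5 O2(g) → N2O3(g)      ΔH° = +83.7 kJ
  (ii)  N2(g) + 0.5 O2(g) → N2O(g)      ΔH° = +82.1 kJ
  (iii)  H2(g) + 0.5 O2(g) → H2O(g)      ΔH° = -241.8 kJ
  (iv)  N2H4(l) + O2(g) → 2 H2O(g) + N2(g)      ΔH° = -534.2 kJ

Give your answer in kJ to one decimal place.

(i): not needed.
(ii) reversed and × 3: (-3)·(+82.1) = -246.3 kJ
(iii) × 3: (3)·(-241.8) = -725.4 kJ
(iv) × 2: (2)·(-534.2) = -1068.4 kJ
By Hess's law, ΔH° = (-3)·(+82.1) + (3)·(-241.8) + (2)·(-534.2) = -2040.1 kJ

ΔH° = -2040.1 kJ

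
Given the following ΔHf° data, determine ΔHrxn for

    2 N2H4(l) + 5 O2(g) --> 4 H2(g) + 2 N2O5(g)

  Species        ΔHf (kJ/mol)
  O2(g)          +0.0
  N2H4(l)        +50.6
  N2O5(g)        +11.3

ΔHrxn = -78.6 kJ/mol

Products: 4·(+0.0) + 2·(+11.3) = +22.6
Reactants: 2·(+50.6) + 5·(+0.0) = +101.2
ΔHrxn = (+22.6) − (+101.2) = -78.6 kJ/mol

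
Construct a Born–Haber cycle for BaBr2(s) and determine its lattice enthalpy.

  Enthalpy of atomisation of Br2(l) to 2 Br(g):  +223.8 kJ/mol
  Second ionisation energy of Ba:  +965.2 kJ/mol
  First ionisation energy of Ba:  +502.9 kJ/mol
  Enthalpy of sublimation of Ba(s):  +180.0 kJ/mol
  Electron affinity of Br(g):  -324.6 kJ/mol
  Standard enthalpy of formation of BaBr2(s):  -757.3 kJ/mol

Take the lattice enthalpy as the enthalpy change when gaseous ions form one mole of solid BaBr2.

U = -1980.0 kJ/mol

ΔHf° = 1·ΔHsub + 1·(ΣIE) + 1·D(Br2) + 2·EA + U
-757.3 = 1·(+180.0) + 1·(+1468.1) + 1·(+223.8) + 2·(-324.6) + U
U = -757.3 − (+1222.7) = -1980.0 kJ/mol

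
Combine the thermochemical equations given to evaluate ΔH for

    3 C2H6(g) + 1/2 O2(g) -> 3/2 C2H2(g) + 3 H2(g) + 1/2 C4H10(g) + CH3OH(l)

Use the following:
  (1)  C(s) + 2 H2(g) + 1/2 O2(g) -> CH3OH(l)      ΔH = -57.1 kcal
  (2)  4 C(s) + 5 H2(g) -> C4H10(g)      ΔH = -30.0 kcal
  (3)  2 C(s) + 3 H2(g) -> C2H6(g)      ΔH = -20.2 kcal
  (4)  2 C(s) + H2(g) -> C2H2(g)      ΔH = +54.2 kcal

(1) as written (CH3OH(l) already on the product side): -57.1 kcal
(2) × 1/2 (scale by 1/2 for the 1/2 C4H10(g)): (1/2)·(-30.0) = -15.0 kcal
(3) reversed and × 3 (C2H6(g) must end up as a reactant; scale by 3 for the 3 C2H6(g)): (-3)·(-20.2) = +60.6 kcal
(4) × 3/2 (scale by 3/2 for the 3/2 C2H2(g)): (3/2)·(+54.2) = +81.3 kcal
Summing the manipulated equations, ΔH = (1)·(-57.1) + (1/2)·(-30.0) + (-3)·(-20.2) + (3/2)·(+54.2) = 69.8 kcal

ΔH = 69.8 kcal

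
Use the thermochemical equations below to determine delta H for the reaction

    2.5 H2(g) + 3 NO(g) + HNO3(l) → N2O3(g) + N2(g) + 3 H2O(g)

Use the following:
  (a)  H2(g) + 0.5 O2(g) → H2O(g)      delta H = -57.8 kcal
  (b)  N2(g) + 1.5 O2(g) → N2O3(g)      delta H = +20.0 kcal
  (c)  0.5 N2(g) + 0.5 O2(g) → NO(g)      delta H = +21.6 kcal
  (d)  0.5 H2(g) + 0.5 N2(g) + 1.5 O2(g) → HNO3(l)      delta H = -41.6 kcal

delta H = -176.6 kcal

(a) × 3: (3)·(-57.8) = -173.4 kcal
(b) as written: +20.0 kcal
(c) reversed and × 3: (-3)·(+21.6) = -64.8 kcal
(d) reversed: +41.6 kcal
Since enthalpy is a state function, delta H = (-173.4) + (+20.0) + (-64.8) + (+41.6) = -176.6 kcal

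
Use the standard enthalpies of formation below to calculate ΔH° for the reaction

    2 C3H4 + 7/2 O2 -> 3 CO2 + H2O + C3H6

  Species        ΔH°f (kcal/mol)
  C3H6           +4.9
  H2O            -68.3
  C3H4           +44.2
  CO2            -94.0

Products: 3·(-94.0) + 1·(-68.3) + 1·(+4.9) = -345.4
Reactants: 2·(+44.2) + 7/2·(+0.0) = +88.4
ΔH° = (-345.4) − (+88.4) = -433.8 kcal/mol

ΔH° = -433.8 kcal/mol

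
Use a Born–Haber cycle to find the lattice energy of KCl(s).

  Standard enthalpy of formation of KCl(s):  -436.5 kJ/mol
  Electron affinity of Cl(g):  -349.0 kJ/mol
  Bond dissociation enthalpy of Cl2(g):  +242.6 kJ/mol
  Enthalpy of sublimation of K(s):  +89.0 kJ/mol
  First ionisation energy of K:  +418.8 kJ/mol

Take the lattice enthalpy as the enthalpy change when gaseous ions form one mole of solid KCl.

U = -716.6 kJ/mol

ΔHf° = 1·ΔHsub + 1·(ΣIE) + 1/2·D(Cl2) + 1·EA + U
-436.5 = 1·(+89.0) + 1·(+418.8) + 1/2·(+242.6) + 1·(-349.0) + U
U = -436.5 − (+280.1) = -716.6 kJ/mol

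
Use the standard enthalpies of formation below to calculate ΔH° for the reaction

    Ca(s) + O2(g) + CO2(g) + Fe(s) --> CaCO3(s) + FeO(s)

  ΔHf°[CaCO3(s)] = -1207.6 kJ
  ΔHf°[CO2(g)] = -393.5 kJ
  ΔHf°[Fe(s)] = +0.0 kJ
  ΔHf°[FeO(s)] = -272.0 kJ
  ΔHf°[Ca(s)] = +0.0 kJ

ΔH° = -1086.1 kJ

Products: 1·(-1207.6) + 1·(-272.0) = -1479.6
Reactants: 1·(+0.0) + 1·(+0.0) + 1·(-393.5) + 1·(+0.0) = -393.5
ΔH° = (-1479.6) − (-393.5) = -1086.1 kJ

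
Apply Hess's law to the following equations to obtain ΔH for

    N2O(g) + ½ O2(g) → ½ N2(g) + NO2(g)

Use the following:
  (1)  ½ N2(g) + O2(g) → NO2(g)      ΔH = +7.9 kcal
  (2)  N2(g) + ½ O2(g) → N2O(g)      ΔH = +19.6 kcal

(1) as written (NO2(g) already on the product side): +7.9 kcal
(2) reversed (N2O(g) must end up as a reactant): -19.6 kcal
By Hess's law, ΔH = (1)·(+7.9) + (-1)·(+19.6) = -11.7 kcal

ΔH = -11.7 kcal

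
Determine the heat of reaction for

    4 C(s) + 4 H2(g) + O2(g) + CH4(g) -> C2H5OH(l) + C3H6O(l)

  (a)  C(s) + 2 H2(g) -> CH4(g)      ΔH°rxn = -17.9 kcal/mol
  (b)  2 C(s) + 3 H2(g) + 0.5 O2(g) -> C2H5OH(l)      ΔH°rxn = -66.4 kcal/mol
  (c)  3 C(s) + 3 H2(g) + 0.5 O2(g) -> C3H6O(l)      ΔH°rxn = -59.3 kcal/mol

ΔH°rxn = -107.8 kcal/mol

(a) reversed (CH4(g) must end up as a reactant): +17.9 kcal/mol
(b) as written (C2H5OH(l) already on the product side): -66.4 kcal/mol
(c) as written (C3H6O(l) already on the product side): -59.3 kcal/mol
ΔH°rxn = (-1)·(-17.9) + (1)·(-66.4) + (1)·(-59.3) = -107.8 kcal/mol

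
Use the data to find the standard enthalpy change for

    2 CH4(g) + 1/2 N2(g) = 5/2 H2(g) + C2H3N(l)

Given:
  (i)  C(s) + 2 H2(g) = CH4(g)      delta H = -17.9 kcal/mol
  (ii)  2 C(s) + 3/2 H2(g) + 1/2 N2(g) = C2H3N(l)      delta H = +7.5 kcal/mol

(i) reversed and × 2: (-2)·(-17.9) = +35.8 kcal/mol
(ii) as written: +7.5 kcal/mol
delta H = (-2)·(-17.9) + (1)·(+7.5) = 43.3 kcal/mol

delta H = 43.3 kcal/mol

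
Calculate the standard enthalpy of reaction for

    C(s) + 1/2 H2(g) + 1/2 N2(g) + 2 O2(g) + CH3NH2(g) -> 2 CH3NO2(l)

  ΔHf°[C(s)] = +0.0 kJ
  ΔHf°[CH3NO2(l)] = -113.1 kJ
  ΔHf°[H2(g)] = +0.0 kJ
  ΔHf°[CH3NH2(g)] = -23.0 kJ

ΔH_rxn = -203.2 kJ

Products: 2·(-113.1) = -226.2
Reactants: 1·(+0.0) + 1/2·(+0.0) + 1/2·(+0.0) + 2·(+0.0) + 1·(-23.0) = -23.0
ΔH_rxn = (-226.2) − (-23.0) = -203.2 kJ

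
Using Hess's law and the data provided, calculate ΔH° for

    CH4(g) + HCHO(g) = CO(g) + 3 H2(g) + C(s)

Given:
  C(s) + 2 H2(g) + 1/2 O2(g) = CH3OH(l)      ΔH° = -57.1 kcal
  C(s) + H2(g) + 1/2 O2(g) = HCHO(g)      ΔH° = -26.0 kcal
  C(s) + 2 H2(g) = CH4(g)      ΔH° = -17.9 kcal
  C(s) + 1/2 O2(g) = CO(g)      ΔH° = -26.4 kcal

ΔH° = 17.5 kcal

equation 1: not needed.
equation 2 reversed: +26.0 kcal
equation 3 reversed: +17.9 kcal
equation 4 as written: -26.4 kcal
ΔH° = (-1)·(-26.0) + (-1)·(-17.9) + (1)·(-26.4) = 17.5 kcal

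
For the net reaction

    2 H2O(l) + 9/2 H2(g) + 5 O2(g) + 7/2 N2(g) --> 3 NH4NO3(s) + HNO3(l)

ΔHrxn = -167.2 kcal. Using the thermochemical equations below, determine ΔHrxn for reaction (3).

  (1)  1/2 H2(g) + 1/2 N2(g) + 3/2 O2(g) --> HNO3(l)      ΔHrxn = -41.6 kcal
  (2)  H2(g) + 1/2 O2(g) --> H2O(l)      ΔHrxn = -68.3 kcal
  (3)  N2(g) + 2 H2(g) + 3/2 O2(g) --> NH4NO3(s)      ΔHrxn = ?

(1) as written (HNO3(l) already on the product side): -41.6 kcal
(2) reversed and × 2 (reverse to put H2O(l) on the reactant side; ×2 to match 2 H2O(l) in the target): (-2)·(-68.3) = +136.6 kcal
(3) × 3 (×3 to match 3 NH4NO3(s) in the target): contributes 3·x
-167.2 = (-41.6) + (+136.6) + 3·x
x = (-167.2 − (+95.0)) / (3) = -87.4 kcal

ΔHrxn = -87.4 kcal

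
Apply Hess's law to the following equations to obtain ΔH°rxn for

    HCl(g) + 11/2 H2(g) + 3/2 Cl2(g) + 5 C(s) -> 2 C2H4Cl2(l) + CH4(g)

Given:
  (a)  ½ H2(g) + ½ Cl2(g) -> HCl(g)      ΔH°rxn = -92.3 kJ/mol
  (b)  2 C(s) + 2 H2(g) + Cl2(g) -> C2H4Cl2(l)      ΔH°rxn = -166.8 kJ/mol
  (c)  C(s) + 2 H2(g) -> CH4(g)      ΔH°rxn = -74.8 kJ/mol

ΔH°rxn = -316.1 kJ/mol

(a) reversed: +92.3 kJ/mol
(b) × 2: (2)·(-166.8) = -333.6 kJ/mol
(c) as written: -74.8 kJ/mol
Combining the equations, ΔH°rxn = (+92.3) + (-333.6) + (-74.8) = -316.1 kJ/mol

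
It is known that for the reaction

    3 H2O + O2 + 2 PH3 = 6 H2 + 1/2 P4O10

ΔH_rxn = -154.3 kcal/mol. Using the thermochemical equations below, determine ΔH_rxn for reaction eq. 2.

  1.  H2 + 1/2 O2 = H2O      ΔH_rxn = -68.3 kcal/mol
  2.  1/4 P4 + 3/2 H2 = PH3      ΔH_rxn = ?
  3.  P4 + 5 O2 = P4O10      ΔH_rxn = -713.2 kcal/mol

ΔH_rxn = 1.3 kcal/mol

eq. 1 reversed and × 3: (-3)·(-68.3) = +204.9 kcal/mol
eq. 2 reversed and × 2: contributes −2·x
eq. 3 × 1/2: (1/2)·(-713.2) = -356.6 kcal/mol
-154.3 = (+204.9) + (-356.6) − 2·x
x = (-154.3 − (-151.7)) / (-2) = 1.3 kcal/mol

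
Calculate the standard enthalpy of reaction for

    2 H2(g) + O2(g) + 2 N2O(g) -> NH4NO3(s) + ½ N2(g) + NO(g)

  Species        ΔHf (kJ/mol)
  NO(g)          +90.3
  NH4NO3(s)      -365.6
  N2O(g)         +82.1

ΔH°rxn = Σ nΔHf°(products) − Σ nΔHf°(reactants).
Products: 1·(-365.6) + 1/2·(+0.0) + 1·(+90.3) = -275.3
Reactants: 2·(+0.0) + 1·(+0.0) + 2·(+82.1) = +164.2
ΔH°rxn = (-275.3) − (+164.2) = -439.5 kJ/mol

ΔH°rxn = -439.5 kJ/mol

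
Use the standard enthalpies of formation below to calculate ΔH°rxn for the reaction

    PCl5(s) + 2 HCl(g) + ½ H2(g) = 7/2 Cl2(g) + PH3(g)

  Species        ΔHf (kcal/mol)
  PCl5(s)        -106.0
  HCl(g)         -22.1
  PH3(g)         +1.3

Products: 7/2·(+0.0) + 1·(+1.3) = +1.3
Reactants: 1·(-106.0) + 2·(-22.1) + 1/2·(+0.0) = -150.2
ΔH°rxn = (+1.3) − (-150.2) = 151.5 kcal/mol

ΔH°rxn = 151.5 kcal/mol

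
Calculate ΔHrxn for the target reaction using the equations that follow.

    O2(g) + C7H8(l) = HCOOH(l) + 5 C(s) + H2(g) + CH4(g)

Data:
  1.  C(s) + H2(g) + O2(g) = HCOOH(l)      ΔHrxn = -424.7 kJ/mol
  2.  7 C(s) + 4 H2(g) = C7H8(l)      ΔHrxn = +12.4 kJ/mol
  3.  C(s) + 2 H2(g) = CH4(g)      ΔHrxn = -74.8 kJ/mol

ΔHrxn = -511.9 kJ/mol

eq. 1 as written (HCOOH(l) already on the product side): -424.7 kJ/mol
eq. 2 reversed (reverse to put C7H8(l) on the reactant side): -12.4 kJ/mol
eq. 3 as written (CH4(g) already on the product side): -74.8 kJ/mol
ΔHrxn = (1)·(-424.7) + (-1)·(+12.4) + (1)·(-74.8) = -511.9 kJ/mol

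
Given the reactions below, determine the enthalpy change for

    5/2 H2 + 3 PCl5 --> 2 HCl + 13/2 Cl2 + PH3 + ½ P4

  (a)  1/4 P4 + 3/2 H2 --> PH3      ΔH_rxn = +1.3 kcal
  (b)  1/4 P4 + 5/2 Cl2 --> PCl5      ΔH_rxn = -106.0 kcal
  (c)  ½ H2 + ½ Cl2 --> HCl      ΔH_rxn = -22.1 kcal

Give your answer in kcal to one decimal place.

ΔH_rxn = 275.1 kcal

(a) as written: +1.3 kcal
(b) reversed and × 3: (-3)·(-106.0) = +318.0 kcal
(c) × 2: (2)·(-22.1) = -44.2 kcal
ΔH_rxn = (1)·(+1.3) + (-3)·(-106.0) + (2)·(-22.1) = 275.1 kcal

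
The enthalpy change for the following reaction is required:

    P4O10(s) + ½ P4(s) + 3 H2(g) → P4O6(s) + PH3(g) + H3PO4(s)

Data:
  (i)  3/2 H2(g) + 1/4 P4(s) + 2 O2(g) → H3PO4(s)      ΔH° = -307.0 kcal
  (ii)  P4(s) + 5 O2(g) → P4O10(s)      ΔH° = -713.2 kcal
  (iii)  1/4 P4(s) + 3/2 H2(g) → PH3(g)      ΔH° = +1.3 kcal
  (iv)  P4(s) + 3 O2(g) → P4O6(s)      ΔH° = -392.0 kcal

ΔH° = 15.5 kcal

(i) as written: -307.0 kcal
(ii) reversed: +713.2 kcal
(iii) as written: +1.3 kcal
(iv) as written: -392.0 kcal
ΔH° = (-307.0) + (+713.2) + (+1.3) + (-392.0) = 15.5 kcal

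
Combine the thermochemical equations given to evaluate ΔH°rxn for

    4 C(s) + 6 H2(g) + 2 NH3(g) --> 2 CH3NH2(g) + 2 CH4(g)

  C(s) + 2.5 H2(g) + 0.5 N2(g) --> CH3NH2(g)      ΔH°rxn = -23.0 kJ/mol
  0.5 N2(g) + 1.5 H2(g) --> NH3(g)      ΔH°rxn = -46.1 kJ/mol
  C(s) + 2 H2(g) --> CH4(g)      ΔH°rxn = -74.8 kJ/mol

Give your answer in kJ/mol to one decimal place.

equation 1 × 2: (2)·(-23.0) = -46.0 kJ/mol
equation 2 reversed and × 2: (-2)·(-46.1) = +92.2 kJ/mol
equation 3 × 2: (2)·(-74.8) = -149.6 kJ/mol
Combining the equations, ΔH°rxn = (-46.0) + (+92.2) + (-149.6) = -103.4 kJ/mol

ΔH°rxn = -103.4 kJ/mol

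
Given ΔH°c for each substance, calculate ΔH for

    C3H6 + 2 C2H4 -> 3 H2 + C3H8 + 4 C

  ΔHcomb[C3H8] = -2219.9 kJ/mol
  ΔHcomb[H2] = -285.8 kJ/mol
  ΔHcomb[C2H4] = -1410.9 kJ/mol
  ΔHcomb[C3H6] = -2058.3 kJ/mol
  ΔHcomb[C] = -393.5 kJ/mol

ΔH = -228.8 kJ/mol

With combustion enthalpies, reactants minus products:
= [1·(-2058.3) + 2·(-1410.9)] − [3·(-285.8) + 1·(-2219.9) + 4·(-393.5)]
= -228.8 kJ/mol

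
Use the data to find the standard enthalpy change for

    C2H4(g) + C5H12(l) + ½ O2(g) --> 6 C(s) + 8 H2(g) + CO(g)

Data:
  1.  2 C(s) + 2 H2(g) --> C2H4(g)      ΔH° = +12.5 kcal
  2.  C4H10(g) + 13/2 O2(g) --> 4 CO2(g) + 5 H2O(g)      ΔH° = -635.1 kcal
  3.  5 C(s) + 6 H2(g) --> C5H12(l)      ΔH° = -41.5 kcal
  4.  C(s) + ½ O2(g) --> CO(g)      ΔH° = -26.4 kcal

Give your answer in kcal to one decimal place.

ΔH° = 2.6 kcal

eq. 1 reversed (reverse to put C2H4(g) on the reactant side): -12.5 kcal
eq. 2: not needed (H2O(g) appears nowhere else).
eq. 3 reversed (reverse to put C5H12(l) on the reactant side): +41.5 kcal
eq. 4 as written (CO(g) already on the product side): -26.4 kcal
Combining the equations, ΔH° = (-12.5) + (+41.5) + (-26.4) = 2.6 kcal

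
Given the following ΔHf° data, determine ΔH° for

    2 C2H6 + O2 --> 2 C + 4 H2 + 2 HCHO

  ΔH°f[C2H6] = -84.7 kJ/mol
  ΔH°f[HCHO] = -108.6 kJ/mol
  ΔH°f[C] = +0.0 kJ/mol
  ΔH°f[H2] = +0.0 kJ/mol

Products: 2·(+0.0) + 4·(+0.0) + 2·(-108.6) = -217.2
Reactants: 2·(-84.7) + 1·(+0.0) = -169.4
ΔH° = (-217.2) − (-169.4) = -47.8 kJ/mol

ΔH° = -47.8 kJ/mol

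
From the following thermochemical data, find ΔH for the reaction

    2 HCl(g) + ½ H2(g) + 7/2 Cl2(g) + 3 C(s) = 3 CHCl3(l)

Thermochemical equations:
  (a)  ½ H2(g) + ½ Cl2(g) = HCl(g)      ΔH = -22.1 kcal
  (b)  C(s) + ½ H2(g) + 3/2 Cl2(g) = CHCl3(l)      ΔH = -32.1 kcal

(a) reversed and × 2 (HCl(g) must end up as a reactant; ×2 to match 2 HCl(g) in the target): (-2)·(-22.1) = +44.2 kcal
(b) × 3 (×3 to match 3 CHCl3(l) in the target): (3)·(-32.1) = -96.3 kcal
Since enthalpy is a state function, ΔH = (-2)·(-22.1) + (3)·(-32.1) = -52.1 kcal

ΔH = -52.1 kcal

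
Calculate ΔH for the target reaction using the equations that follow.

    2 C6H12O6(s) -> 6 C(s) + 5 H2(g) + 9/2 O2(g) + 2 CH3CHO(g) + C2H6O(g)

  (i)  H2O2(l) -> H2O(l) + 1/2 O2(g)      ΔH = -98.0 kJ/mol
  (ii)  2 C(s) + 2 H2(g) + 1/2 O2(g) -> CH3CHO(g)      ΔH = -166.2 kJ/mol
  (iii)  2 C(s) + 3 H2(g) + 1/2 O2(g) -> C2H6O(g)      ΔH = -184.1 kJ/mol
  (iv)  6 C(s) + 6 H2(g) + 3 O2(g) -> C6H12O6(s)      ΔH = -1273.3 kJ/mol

(i): not needed.
(ii) × 2: (2)·(-166.2) = -332.4 kJ/mol
(iii) as written: -184.1 kJ/mol
(iv) reversed and × 2: (-2)·(-1273.3) = +2546.6 kJ/mol
By Hess's law, ΔH = (2)·(-166.2) + (1)·(-184.1) + (-2)·(-1273.3) = 2030.1 kJ/mol

ΔH = 2030.1 kJ/mol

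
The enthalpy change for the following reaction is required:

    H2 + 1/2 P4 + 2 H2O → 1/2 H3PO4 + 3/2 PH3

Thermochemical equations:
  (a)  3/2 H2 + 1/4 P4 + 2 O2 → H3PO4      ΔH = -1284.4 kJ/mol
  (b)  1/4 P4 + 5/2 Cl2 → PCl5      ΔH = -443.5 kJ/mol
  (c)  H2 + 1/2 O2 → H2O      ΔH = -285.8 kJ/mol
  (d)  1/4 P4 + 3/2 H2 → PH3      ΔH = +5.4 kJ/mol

(a) × 1/2 (scale by 1/2 for the 1/2 H3PO4): (1/2)·(-1284.4) = -642.2 kJ/mol
(b): not needed (PCl5 appears nowhere else).
(c) reversed and × 2 (reverse to put H2O on the reactant side; ×2 to match 2 H2O in the target): (-2)·(-285.8) = +571.6 kJ/mol
(d) × 3/2 (scale by 3/2 for the 3/2 PH3): (3/2)·(+5.4) = +8.1 kJ/mol
ΔH = (1/2)·(-1284.4) + (-2)·(-285.8) + (3/2)·(+5.4) = -62.5 kJ/mol

ΔH = -62.5 kJ/mol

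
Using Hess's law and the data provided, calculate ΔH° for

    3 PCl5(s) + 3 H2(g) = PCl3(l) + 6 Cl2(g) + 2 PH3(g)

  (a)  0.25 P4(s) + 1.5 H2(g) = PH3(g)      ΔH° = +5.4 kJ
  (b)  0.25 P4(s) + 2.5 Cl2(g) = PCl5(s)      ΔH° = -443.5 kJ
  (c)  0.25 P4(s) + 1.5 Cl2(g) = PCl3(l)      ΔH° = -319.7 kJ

(a) × 2: (2)·(+5.4) = +10.8 kJ
(b) reversed and × 3: (-3)·(-443.5) = +1330.5 kJ
(c) as written: -319.7 kJ
Summing the manipulated equations, ΔH° = (+10.8) + (+1330.5) + (-319.7) = 1021.6 kJ

ΔH° = 1021.6 kJ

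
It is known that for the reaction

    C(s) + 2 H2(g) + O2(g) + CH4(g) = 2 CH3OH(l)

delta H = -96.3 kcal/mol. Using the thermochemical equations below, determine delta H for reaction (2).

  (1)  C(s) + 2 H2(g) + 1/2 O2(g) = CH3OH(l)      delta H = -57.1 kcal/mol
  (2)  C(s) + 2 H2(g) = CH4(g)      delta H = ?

(1) × 2 (scale by 2 for the 2 CH3OH(l)): (2)·(-57.1) = -114.2 kcal/mol
(2) reversed (reverse to put CH4(g) on the reactant side): contributes −x
-96.3 = (-114.2) − x
x = (-96.3 − (-114.2)) / (-1) = -17.9 kcal/mol

delta H = -17.9 kcal/mol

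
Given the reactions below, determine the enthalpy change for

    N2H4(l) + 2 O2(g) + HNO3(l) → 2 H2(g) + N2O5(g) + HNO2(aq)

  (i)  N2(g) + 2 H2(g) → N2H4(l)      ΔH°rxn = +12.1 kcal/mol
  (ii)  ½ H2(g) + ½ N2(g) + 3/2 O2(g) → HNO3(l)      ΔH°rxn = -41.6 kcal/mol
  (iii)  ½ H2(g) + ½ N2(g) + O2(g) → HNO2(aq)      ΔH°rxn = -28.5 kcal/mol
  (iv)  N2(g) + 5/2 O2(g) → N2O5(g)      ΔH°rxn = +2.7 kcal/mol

(i) reversed (N2H4(l) must end up as a reactant): -12.1 kcal/mol
(ii) reversed (HNO3(l) must end up as a reactant): +41.6 kcal/mol
(iii) as written (HNO2(aq) already on the product side): -28.5 kcal/mol
(iv) as written (N2O5(g) already on the product side): +2.7 kcal/mol
ΔH°rxn = (-1)·(+12.1) + (-1)·(-41.6) + (1)·(-28.5) + (1)·(+2.7) = 3.7 kcal/mol

ΔH°rxn = 3.7 kcal/mol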